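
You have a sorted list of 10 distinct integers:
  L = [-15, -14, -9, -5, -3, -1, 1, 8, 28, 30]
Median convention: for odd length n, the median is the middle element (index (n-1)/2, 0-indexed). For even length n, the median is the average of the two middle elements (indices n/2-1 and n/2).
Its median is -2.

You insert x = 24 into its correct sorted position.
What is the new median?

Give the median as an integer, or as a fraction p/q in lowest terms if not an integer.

Answer: -1

Derivation:
Old list (sorted, length 10): [-15, -14, -9, -5, -3, -1, 1, 8, 28, 30]
Old median = -2
Insert x = 24
Old length even (10). Middle pair: indices 4,5 = -3,-1.
New length odd (11). New median = single middle element.
x = 24: 8 elements are < x, 2 elements are > x.
New sorted list: [-15, -14, -9, -5, -3, -1, 1, 8, 24, 28, 30]
New median = -1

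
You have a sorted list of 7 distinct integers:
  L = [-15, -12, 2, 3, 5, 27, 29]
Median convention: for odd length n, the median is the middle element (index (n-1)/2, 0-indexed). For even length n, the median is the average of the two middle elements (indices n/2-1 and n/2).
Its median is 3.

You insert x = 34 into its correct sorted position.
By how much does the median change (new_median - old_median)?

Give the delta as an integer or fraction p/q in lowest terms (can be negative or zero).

Answer: 1

Derivation:
Old median = 3
After inserting x = 34: new sorted = [-15, -12, 2, 3, 5, 27, 29, 34]
New median = 4
Delta = 4 - 3 = 1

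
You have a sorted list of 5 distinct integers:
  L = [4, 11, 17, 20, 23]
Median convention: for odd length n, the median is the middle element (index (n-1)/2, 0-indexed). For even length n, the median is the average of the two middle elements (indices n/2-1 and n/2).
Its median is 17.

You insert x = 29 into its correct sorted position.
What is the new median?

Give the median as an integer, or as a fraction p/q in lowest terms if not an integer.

Old list (sorted, length 5): [4, 11, 17, 20, 23]
Old median = 17
Insert x = 29
Old length odd (5). Middle was index 2 = 17.
New length even (6). New median = avg of two middle elements.
x = 29: 5 elements are < x, 0 elements are > x.
New sorted list: [4, 11, 17, 20, 23, 29]
New median = 37/2

Answer: 37/2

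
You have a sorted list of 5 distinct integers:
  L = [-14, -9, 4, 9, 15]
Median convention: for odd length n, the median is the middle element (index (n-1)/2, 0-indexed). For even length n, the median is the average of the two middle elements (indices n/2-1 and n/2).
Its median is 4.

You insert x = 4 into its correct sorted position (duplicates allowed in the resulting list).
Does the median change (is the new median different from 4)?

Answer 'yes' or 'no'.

Old median = 4
Insert x = 4
New median = 4
Changed? no

Answer: no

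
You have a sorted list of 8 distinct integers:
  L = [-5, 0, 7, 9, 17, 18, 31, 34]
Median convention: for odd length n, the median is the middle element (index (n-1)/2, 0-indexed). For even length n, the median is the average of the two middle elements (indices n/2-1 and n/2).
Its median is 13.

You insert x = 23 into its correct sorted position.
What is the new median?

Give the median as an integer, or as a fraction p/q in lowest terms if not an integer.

Answer: 17

Derivation:
Old list (sorted, length 8): [-5, 0, 7, 9, 17, 18, 31, 34]
Old median = 13
Insert x = 23
Old length even (8). Middle pair: indices 3,4 = 9,17.
New length odd (9). New median = single middle element.
x = 23: 6 elements are < x, 2 elements are > x.
New sorted list: [-5, 0, 7, 9, 17, 18, 23, 31, 34]
New median = 17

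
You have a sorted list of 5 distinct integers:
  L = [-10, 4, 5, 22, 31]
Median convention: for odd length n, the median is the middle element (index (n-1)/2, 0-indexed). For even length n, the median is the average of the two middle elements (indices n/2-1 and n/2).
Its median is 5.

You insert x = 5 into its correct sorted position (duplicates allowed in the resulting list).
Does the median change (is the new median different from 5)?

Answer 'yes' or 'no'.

Answer: no

Derivation:
Old median = 5
Insert x = 5
New median = 5
Changed? no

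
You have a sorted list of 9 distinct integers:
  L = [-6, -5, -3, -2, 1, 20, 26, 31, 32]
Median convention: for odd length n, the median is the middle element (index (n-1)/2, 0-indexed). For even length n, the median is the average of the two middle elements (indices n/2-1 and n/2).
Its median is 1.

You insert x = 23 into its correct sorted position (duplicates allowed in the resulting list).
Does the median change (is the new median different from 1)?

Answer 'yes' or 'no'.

Answer: yes

Derivation:
Old median = 1
Insert x = 23
New median = 21/2
Changed? yes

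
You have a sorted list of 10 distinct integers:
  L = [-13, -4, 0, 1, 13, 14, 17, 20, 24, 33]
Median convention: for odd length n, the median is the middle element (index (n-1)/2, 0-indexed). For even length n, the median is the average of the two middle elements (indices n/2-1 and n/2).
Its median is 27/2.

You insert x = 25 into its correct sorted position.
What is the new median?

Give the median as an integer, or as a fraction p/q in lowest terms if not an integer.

Answer: 14

Derivation:
Old list (sorted, length 10): [-13, -4, 0, 1, 13, 14, 17, 20, 24, 33]
Old median = 27/2
Insert x = 25
Old length even (10). Middle pair: indices 4,5 = 13,14.
New length odd (11). New median = single middle element.
x = 25: 9 elements are < x, 1 elements are > x.
New sorted list: [-13, -4, 0, 1, 13, 14, 17, 20, 24, 25, 33]
New median = 14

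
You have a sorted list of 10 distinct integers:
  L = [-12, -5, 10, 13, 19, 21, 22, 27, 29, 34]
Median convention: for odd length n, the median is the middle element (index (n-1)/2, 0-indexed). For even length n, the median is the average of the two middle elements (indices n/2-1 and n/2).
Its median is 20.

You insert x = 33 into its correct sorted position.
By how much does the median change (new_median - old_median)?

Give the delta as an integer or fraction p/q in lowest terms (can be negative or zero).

Old median = 20
After inserting x = 33: new sorted = [-12, -5, 10, 13, 19, 21, 22, 27, 29, 33, 34]
New median = 21
Delta = 21 - 20 = 1

Answer: 1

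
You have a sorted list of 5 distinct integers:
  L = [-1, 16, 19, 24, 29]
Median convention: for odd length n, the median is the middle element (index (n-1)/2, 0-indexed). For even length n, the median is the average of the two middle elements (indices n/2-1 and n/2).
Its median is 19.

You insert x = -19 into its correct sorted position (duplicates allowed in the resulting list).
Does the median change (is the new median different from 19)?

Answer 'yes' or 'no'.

Answer: yes

Derivation:
Old median = 19
Insert x = -19
New median = 35/2
Changed? yes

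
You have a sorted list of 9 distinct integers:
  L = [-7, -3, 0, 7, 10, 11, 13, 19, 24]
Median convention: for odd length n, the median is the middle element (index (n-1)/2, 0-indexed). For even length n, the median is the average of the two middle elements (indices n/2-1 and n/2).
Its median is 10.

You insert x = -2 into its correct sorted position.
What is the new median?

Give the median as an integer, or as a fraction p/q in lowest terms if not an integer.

Old list (sorted, length 9): [-7, -3, 0, 7, 10, 11, 13, 19, 24]
Old median = 10
Insert x = -2
Old length odd (9). Middle was index 4 = 10.
New length even (10). New median = avg of two middle elements.
x = -2: 2 elements are < x, 7 elements are > x.
New sorted list: [-7, -3, -2, 0, 7, 10, 11, 13, 19, 24]
New median = 17/2

Answer: 17/2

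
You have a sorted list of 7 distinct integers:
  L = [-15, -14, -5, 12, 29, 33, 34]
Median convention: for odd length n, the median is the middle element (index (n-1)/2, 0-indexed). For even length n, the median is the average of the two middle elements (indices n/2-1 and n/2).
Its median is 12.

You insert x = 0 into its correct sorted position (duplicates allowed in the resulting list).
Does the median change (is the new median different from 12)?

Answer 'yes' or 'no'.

Old median = 12
Insert x = 0
New median = 6
Changed? yes

Answer: yes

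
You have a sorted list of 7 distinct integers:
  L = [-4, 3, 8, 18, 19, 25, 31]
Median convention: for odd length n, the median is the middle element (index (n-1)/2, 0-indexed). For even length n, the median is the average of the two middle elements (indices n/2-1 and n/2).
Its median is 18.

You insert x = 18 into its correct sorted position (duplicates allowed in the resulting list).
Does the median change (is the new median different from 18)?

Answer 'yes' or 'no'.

Old median = 18
Insert x = 18
New median = 18
Changed? no

Answer: no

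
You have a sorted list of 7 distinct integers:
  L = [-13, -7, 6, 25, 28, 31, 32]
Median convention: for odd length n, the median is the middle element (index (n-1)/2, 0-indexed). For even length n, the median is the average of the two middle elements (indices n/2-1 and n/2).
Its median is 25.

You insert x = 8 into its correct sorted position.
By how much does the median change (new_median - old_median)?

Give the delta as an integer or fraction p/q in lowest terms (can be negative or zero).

Answer: -17/2

Derivation:
Old median = 25
After inserting x = 8: new sorted = [-13, -7, 6, 8, 25, 28, 31, 32]
New median = 33/2
Delta = 33/2 - 25 = -17/2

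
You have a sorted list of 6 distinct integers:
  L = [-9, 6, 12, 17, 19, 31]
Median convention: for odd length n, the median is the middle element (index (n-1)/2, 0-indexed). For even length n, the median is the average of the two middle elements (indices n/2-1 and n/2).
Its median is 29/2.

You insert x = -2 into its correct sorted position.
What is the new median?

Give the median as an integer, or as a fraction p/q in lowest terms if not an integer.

Answer: 12

Derivation:
Old list (sorted, length 6): [-9, 6, 12, 17, 19, 31]
Old median = 29/2
Insert x = -2
Old length even (6). Middle pair: indices 2,3 = 12,17.
New length odd (7). New median = single middle element.
x = -2: 1 elements are < x, 5 elements are > x.
New sorted list: [-9, -2, 6, 12, 17, 19, 31]
New median = 12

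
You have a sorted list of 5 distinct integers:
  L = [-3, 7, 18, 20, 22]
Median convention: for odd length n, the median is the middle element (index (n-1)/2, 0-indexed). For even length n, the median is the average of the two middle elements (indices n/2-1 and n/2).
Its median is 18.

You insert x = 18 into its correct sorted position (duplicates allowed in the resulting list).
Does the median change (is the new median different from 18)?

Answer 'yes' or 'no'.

Answer: no

Derivation:
Old median = 18
Insert x = 18
New median = 18
Changed? no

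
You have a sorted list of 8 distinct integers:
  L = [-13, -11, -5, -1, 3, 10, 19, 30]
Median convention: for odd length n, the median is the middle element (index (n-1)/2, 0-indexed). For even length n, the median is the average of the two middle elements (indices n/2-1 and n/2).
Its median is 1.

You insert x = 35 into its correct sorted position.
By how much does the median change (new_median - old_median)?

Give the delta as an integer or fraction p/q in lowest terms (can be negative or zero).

Old median = 1
After inserting x = 35: new sorted = [-13, -11, -5, -1, 3, 10, 19, 30, 35]
New median = 3
Delta = 3 - 1 = 2

Answer: 2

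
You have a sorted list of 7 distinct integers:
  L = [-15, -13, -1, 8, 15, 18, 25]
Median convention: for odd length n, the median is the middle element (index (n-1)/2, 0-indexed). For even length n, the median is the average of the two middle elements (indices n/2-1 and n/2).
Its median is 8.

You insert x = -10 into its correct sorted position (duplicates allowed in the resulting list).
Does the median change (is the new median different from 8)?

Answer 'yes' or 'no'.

Old median = 8
Insert x = -10
New median = 7/2
Changed? yes

Answer: yes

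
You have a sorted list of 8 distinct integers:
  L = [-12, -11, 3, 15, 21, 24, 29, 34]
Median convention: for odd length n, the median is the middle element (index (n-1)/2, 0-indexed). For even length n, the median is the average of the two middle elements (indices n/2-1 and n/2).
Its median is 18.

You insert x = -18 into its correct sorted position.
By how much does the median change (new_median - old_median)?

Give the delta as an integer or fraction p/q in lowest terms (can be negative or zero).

Old median = 18
After inserting x = -18: new sorted = [-18, -12, -11, 3, 15, 21, 24, 29, 34]
New median = 15
Delta = 15 - 18 = -3

Answer: -3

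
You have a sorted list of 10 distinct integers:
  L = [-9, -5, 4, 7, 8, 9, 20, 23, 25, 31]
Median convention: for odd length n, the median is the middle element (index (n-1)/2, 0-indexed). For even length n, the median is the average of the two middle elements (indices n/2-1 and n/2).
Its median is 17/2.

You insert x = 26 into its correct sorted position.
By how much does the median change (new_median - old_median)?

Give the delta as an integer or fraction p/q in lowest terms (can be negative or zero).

Answer: 1/2

Derivation:
Old median = 17/2
After inserting x = 26: new sorted = [-9, -5, 4, 7, 8, 9, 20, 23, 25, 26, 31]
New median = 9
Delta = 9 - 17/2 = 1/2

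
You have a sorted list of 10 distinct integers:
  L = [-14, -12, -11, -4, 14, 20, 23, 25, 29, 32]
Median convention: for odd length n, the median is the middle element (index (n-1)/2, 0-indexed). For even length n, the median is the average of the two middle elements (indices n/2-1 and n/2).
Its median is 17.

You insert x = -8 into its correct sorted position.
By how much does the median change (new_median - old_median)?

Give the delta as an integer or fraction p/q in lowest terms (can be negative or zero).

Old median = 17
After inserting x = -8: new sorted = [-14, -12, -11, -8, -4, 14, 20, 23, 25, 29, 32]
New median = 14
Delta = 14 - 17 = -3

Answer: -3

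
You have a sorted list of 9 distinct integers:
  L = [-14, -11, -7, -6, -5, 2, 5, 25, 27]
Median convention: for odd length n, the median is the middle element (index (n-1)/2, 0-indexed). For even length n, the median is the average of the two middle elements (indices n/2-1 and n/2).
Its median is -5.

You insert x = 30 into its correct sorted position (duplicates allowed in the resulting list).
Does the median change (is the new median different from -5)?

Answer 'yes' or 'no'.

Old median = -5
Insert x = 30
New median = -3/2
Changed? yes

Answer: yes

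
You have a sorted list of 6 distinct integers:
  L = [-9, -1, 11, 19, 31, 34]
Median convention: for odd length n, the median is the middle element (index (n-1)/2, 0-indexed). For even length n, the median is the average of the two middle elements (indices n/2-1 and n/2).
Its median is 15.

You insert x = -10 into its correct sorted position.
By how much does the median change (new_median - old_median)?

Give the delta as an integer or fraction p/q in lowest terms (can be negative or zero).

Old median = 15
After inserting x = -10: new sorted = [-10, -9, -1, 11, 19, 31, 34]
New median = 11
Delta = 11 - 15 = -4

Answer: -4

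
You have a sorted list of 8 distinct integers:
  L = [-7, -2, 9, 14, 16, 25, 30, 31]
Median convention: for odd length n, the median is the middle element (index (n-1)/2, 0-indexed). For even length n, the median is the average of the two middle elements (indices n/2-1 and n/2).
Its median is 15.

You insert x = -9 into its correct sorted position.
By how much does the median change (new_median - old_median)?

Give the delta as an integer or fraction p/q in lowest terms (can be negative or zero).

Answer: -1

Derivation:
Old median = 15
After inserting x = -9: new sorted = [-9, -7, -2, 9, 14, 16, 25, 30, 31]
New median = 14
Delta = 14 - 15 = -1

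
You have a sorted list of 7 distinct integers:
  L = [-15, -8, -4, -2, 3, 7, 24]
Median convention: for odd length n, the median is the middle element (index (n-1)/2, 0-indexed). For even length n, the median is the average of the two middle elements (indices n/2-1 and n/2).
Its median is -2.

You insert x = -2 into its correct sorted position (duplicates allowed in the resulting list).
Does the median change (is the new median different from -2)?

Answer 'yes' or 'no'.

Old median = -2
Insert x = -2
New median = -2
Changed? no

Answer: no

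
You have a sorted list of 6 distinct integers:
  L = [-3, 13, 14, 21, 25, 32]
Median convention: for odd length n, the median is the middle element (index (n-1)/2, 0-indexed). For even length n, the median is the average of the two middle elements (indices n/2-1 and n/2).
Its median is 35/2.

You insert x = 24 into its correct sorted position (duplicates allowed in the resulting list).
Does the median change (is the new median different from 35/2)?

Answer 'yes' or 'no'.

Old median = 35/2
Insert x = 24
New median = 21
Changed? yes

Answer: yes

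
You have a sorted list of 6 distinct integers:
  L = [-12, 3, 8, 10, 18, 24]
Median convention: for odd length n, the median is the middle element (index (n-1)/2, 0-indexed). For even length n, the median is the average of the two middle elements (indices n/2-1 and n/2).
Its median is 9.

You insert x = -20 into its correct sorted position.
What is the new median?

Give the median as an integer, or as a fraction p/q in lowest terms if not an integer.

Answer: 8

Derivation:
Old list (sorted, length 6): [-12, 3, 8, 10, 18, 24]
Old median = 9
Insert x = -20
Old length even (6). Middle pair: indices 2,3 = 8,10.
New length odd (7). New median = single middle element.
x = -20: 0 elements are < x, 6 elements are > x.
New sorted list: [-20, -12, 3, 8, 10, 18, 24]
New median = 8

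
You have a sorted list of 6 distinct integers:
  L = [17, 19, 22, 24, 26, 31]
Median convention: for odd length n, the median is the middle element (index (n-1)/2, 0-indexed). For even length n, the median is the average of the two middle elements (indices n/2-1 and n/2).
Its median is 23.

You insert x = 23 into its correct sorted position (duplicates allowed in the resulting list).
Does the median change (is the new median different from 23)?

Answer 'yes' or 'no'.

Answer: no

Derivation:
Old median = 23
Insert x = 23
New median = 23
Changed? no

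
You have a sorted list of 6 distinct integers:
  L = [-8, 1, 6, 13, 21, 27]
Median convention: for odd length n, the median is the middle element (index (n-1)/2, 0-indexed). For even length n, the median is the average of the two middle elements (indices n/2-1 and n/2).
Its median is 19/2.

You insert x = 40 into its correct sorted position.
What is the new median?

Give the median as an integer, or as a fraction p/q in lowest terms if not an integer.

Answer: 13

Derivation:
Old list (sorted, length 6): [-8, 1, 6, 13, 21, 27]
Old median = 19/2
Insert x = 40
Old length even (6). Middle pair: indices 2,3 = 6,13.
New length odd (7). New median = single middle element.
x = 40: 6 elements are < x, 0 elements are > x.
New sorted list: [-8, 1, 6, 13, 21, 27, 40]
New median = 13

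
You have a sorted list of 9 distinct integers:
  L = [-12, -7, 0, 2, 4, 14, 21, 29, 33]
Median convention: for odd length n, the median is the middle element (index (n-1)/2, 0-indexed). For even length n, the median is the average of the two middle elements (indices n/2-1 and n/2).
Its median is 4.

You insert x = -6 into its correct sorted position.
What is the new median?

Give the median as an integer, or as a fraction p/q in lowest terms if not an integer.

Answer: 3

Derivation:
Old list (sorted, length 9): [-12, -7, 0, 2, 4, 14, 21, 29, 33]
Old median = 4
Insert x = -6
Old length odd (9). Middle was index 4 = 4.
New length even (10). New median = avg of two middle elements.
x = -6: 2 elements are < x, 7 elements are > x.
New sorted list: [-12, -7, -6, 0, 2, 4, 14, 21, 29, 33]
New median = 3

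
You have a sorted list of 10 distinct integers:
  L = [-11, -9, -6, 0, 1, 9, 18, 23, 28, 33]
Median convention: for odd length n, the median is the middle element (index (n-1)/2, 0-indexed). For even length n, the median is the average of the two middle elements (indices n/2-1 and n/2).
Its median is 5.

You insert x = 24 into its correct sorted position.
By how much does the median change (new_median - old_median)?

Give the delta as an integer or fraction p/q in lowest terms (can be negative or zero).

Answer: 4

Derivation:
Old median = 5
After inserting x = 24: new sorted = [-11, -9, -6, 0, 1, 9, 18, 23, 24, 28, 33]
New median = 9
Delta = 9 - 5 = 4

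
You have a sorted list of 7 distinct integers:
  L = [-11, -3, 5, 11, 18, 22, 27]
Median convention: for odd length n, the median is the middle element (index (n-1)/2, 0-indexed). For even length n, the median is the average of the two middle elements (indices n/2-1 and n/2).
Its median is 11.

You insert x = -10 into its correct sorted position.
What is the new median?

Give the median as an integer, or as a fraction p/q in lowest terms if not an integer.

Answer: 8

Derivation:
Old list (sorted, length 7): [-11, -3, 5, 11, 18, 22, 27]
Old median = 11
Insert x = -10
Old length odd (7). Middle was index 3 = 11.
New length even (8). New median = avg of two middle elements.
x = -10: 1 elements are < x, 6 elements are > x.
New sorted list: [-11, -10, -3, 5, 11, 18, 22, 27]
New median = 8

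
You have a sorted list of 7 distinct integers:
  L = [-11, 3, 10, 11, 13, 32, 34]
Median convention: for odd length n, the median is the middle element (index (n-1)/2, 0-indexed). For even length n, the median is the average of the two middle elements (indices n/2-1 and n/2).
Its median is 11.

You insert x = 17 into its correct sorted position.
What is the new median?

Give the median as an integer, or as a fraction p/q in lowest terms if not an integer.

Old list (sorted, length 7): [-11, 3, 10, 11, 13, 32, 34]
Old median = 11
Insert x = 17
Old length odd (7). Middle was index 3 = 11.
New length even (8). New median = avg of two middle elements.
x = 17: 5 elements are < x, 2 elements are > x.
New sorted list: [-11, 3, 10, 11, 13, 17, 32, 34]
New median = 12

Answer: 12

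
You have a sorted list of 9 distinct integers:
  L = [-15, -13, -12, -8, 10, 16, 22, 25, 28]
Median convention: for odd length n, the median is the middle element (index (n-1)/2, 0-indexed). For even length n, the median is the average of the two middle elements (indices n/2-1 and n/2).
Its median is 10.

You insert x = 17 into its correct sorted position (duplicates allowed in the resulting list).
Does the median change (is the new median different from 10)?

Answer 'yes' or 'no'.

Answer: yes

Derivation:
Old median = 10
Insert x = 17
New median = 13
Changed? yes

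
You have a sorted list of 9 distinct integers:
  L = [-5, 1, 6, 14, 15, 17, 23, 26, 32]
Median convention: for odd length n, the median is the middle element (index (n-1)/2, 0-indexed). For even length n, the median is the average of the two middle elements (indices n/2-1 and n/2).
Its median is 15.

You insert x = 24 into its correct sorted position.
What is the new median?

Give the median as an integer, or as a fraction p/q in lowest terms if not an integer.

Answer: 16

Derivation:
Old list (sorted, length 9): [-5, 1, 6, 14, 15, 17, 23, 26, 32]
Old median = 15
Insert x = 24
Old length odd (9). Middle was index 4 = 15.
New length even (10). New median = avg of two middle elements.
x = 24: 7 elements are < x, 2 elements are > x.
New sorted list: [-5, 1, 6, 14, 15, 17, 23, 24, 26, 32]
New median = 16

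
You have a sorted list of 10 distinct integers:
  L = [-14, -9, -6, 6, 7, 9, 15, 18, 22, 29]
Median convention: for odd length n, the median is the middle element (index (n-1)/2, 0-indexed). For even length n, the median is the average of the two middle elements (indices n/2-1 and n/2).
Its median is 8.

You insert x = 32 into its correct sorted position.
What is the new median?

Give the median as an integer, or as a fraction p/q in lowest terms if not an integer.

Answer: 9

Derivation:
Old list (sorted, length 10): [-14, -9, -6, 6, 7, 9, 15, 18, 22, 29]
Old median = 8
Insert x = 32
Old length even (10). Middle pair: indices 4,5 = 7,9.
New length odd (11). New median = single middle element.
x = 32: 10 elements are < x, 0 elements are > x.
New sorted list: [-14, -9, -6, 6, 7, 9, 15, 18, 22, 29, 32]
New median = 9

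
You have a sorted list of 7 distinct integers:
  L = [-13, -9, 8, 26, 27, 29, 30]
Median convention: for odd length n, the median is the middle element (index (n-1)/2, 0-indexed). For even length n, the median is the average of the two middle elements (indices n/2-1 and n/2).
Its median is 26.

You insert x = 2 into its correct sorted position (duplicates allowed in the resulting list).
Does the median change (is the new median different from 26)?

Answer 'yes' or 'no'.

Old median = 26
Insert x = 2
New median = 17
Changed? yes

Answer: yes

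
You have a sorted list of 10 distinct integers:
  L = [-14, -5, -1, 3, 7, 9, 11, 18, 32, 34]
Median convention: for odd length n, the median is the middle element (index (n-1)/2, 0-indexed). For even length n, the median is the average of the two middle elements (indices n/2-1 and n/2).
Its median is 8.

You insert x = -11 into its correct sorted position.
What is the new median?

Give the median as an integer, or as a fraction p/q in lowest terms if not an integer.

Answer: 7

Derivation:
Old list (sorted, length 10): [-14, -5, -1, 3, 7, 9, 11, 18, 32, 34]
Old median = 8
Insert x = -11
Old length even (10). Middle pair: indices 4,5 = 7,9.
New length odd (11). New median = single middle element.
x = -11: 1 elements are < x, 9 elements are > x.
New sorted list: [-14, -11, -5, -1, 3, 7, 9, 11, 18, 32, 34]
New median = 7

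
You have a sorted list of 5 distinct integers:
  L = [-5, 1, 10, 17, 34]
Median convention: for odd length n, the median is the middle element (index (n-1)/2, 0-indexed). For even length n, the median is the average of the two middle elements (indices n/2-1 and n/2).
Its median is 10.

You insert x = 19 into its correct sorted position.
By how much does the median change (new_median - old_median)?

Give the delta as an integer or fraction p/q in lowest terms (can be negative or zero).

Answer: 7/2

Derivation:
Old median = 10
After inserting x = 19: new sorted = [-5, 1, 10, 17, 19, 34]
New median = 27/2
Delta = 27/2 - 10 = 7/2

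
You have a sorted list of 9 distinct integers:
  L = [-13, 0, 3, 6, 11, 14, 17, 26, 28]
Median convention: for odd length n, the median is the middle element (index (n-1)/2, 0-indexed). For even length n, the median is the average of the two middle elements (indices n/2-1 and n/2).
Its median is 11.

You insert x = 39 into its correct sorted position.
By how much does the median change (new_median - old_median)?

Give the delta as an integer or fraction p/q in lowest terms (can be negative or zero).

Old median = 11
After inserting x = 39: new sorted = [-13, 0, 3, 6, 11, 14, 17, 26, 28, 39]
New median = 25/2
Delta = 25/2 - 11 = 3/2

Answer: 3/2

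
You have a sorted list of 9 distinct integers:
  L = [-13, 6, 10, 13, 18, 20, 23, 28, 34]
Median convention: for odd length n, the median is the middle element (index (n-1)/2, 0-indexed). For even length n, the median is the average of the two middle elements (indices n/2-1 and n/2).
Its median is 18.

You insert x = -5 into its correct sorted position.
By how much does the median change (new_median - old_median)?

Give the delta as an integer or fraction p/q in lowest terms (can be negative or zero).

Answer: -5/2

Derivation:
Old median = 18
After inserting x = -5: new sorted = [-13, -5, 6, 10, 13, 18, 20, 23, 28, 34]
New median = 31/2
Delta = 31/2 - 18 = -5/2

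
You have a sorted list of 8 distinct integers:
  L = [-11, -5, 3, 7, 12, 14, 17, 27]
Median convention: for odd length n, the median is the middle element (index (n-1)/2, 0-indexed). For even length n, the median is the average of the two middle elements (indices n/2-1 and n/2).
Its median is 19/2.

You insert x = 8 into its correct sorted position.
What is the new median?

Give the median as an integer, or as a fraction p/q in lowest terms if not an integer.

Answer: 8

Derivation:
Old list (sorted, length 8): [-11, -5, 3, 7, 12, 14, 17, 27]
Old median = 19/2
Insert x = 8
Old length even (8). Middle pair: indices 3,4 = 7,12.
New length odd (9). New median = single middle element.
x = 8: 4 elements are < x, 4 elements are > x.
New sorted list: [-11, -5, 3, 7, 8, 12, 14, 17, 27]
New median = 8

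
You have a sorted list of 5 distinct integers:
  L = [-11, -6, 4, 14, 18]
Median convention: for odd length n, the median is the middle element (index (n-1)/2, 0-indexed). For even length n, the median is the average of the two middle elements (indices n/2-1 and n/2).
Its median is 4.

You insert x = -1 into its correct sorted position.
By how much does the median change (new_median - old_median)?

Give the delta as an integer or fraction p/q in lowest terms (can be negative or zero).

Old median = 4
After inserting x = -1: new sorted = [-11, -6, -1, 4, 14, 18]
New median = 3/2
Delta = 3/2 - 4 = -5/2

Answer: -5/2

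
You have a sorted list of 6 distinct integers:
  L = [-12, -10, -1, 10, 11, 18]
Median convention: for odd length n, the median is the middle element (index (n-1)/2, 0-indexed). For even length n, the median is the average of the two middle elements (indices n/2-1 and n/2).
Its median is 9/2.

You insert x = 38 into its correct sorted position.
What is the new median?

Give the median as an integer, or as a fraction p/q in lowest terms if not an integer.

Answer: 10

Derivation:
Old list (sorted, length 6): [-12, -10, -1, 10, 11, 18]
Old median = 9/2
Insert x = 38
Old length even (6). Middle pair: indices 2,3 = -1,10.
New length odd (7). New median = single middle element.
x = 38: 6 elements are < x, 0 elements are > x.
New sorted list: [-12, -10, -1, 10, 11, 18, 38]
New median = 10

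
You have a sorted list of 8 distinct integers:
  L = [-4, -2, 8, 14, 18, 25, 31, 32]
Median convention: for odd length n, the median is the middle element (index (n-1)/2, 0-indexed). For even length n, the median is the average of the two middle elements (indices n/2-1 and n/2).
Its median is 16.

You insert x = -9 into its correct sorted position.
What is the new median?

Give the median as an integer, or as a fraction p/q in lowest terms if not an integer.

Answer: 14

Derivation:
Old list (sorted, length 8): [-4, -2, 8, 14, 18, 25, 31, 32]
Old median = 16
Insert x = -9
Old length even (8). Middle pair: indices 3,4 = 14,18.
New length odd (9). New median = single middle element.
x = -9: 0 elements are < x, 8 elements are > x.
New sorted list: [-9, -4, -2, 8, 14, 18, 25, 31, 32]
New median = 14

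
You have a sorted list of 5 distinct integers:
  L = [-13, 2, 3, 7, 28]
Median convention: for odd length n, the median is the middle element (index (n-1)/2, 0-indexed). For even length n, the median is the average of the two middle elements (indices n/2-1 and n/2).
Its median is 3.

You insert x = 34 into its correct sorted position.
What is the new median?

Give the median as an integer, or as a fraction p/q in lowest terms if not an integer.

Answer: 5

Derivation:
Old list (sorted, length 5): [-13, 2, 3, 7, 28]
Old median = 3
Insert x = 34
Old length odd (5). Middle was index 2 = 3.
New length even (6). New median = avg of two middle elements.
x = 34: 5 elements are < x, 0 elements are > x.
New sorted list: [-13, 2, 3, 7, 28, 34]
New median = 5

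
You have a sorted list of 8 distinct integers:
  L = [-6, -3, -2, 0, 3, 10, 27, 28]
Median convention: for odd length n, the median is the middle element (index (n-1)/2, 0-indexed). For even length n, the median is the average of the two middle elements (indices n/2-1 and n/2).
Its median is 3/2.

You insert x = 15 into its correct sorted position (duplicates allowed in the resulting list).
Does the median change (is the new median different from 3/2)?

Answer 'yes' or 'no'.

Old median = 3/2
Insert x = 15
New median = 3
Changed? yes

Answer: yes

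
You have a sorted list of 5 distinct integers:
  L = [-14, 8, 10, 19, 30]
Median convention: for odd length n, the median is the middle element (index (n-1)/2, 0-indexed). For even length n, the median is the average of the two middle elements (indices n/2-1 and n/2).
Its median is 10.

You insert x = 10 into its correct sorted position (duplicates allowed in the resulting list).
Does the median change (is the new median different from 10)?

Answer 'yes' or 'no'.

Answer: no

Derivation:
Old median = 10
Insert x = 10
New median = 10
Changed? no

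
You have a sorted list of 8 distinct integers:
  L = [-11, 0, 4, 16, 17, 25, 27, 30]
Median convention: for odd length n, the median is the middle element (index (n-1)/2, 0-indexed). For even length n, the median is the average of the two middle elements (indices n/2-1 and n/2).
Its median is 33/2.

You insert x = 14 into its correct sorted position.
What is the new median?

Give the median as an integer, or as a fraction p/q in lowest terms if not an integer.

Answer: 16

Derivation:
Old list (sorted, length 8): [-11, 0, 4, 16, 17, 25, 27, 30]
Old median = 33/2
Insert x = 14
Old length even (8). Middle pair: indices 3,4 = 16,17.
New length odd (9). New median = single middle element.
x = 14: 3 elements are < x, 5 elements are > x.
New sorted list: [-11, 0, 4, 14, 16, 17, 25, 27, 30]
New median = 16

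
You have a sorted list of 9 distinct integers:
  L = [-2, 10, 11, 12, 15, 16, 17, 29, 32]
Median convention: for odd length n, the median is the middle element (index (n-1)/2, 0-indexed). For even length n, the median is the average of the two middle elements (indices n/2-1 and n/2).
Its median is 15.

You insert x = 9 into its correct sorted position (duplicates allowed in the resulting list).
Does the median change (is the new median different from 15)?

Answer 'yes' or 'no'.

Old median = 15
Insert x = 9
New median = 27/2
Changed? yes

Answer: yes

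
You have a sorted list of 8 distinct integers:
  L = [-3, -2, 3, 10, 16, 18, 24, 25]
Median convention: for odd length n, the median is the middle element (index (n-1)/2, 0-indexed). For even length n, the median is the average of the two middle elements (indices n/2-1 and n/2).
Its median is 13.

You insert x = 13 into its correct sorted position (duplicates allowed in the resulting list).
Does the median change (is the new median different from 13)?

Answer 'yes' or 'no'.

Answer: no

Derivation:
Old median = 13
Insert x = 13
New median = 13
Changed? no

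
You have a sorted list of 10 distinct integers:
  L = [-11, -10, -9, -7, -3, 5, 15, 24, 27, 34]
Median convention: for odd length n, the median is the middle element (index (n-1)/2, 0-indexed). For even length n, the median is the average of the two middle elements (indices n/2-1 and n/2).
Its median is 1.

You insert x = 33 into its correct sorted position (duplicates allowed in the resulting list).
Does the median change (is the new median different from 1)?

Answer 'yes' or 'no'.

Answer: yes

Derivation:
Old median = 1
Insert x = 33
New median = 5
Changed? yes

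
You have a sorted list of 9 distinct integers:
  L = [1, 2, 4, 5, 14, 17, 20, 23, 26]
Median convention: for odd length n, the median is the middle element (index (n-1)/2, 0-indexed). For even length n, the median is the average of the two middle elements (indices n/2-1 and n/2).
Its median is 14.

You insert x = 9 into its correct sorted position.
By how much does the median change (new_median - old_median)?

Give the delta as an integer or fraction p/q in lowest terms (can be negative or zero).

Old median = 14
After inserting x = 9: new sorted = [1, 2, 4, 5, 9, 14, 17, 20, 23, 26]
New median = 23/2
Delta = 23/2 - 14 = -5/2

Answer: -5/2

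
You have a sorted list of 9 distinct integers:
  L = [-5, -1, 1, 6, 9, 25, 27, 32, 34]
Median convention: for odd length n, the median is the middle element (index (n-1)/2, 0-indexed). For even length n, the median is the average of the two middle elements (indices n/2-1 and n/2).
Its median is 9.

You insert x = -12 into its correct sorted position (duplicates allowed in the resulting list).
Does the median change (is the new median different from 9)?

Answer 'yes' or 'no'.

Old median = 9
Insert x = -12
New median = 15/2
Changed? yes

Answer: yes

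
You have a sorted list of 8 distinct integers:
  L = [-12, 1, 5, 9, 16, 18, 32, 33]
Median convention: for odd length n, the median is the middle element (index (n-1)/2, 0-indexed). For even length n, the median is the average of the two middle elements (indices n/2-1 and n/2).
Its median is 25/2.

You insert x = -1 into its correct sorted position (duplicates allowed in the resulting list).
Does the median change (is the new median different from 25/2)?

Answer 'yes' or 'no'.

Answer: yes

Derivation:
Old median = 25/2
Insert x = -1
New median = 9
Changed? yes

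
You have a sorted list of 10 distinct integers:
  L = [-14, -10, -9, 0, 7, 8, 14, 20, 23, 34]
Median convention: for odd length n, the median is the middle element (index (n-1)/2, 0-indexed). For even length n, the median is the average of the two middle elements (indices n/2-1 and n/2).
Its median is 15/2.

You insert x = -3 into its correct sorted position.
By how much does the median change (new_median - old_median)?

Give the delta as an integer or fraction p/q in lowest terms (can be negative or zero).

Old median = 15/2
After inserting x = -3: new sorted = [-14, -10, -9, -3, 0, 7, 8, 14, 20, 23, 34]
New median = 7
Delta = 7 - 15/2 = -1/2

Answer: -1/2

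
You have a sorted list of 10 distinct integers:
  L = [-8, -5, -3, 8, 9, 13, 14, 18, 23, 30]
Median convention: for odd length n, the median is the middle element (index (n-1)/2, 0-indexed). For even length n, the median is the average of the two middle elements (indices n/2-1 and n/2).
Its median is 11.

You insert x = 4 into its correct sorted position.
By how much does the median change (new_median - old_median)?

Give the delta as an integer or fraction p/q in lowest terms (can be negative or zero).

Answer: -2

Derivation:
Old median = 11
After inserting x = 4: new sorted = [-8, -5, -3, 4, 8, 9, 13, 14, 18, 23, 30]
New median = 9
Delta = 9 - 11 = -2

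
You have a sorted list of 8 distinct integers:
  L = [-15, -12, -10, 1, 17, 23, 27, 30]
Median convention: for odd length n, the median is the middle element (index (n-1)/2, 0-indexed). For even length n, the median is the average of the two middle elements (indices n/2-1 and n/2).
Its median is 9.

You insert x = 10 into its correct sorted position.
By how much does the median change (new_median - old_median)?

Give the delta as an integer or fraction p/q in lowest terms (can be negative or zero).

Old median = 9
After inserting x = 10: new sorted = [-15, -12, -10, 1, 10, 17, 23, 27, 30]
New median = 10
Delta = 10 - 9 = 1

Answer: 1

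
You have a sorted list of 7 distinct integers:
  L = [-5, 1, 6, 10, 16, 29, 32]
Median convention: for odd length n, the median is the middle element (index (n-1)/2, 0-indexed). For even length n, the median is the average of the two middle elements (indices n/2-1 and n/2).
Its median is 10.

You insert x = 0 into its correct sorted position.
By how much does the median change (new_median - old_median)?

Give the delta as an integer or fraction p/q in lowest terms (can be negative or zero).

Answer: -2

Derivation:
Old median = 10
After inserting x = 0: new sorted = [-5, 0, 1, 6, 10, 16, 29, 32]
New median = 8
Delta = 8 - 10 = -2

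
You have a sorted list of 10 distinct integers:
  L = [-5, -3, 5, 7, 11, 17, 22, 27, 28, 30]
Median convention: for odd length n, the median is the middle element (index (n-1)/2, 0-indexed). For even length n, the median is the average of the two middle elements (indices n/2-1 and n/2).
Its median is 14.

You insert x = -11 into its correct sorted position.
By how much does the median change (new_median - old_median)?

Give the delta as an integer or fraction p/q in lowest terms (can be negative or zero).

Answer: -3

Derivation:
Old median = 14
After inserting x = -11: new sorted = [-11, -5, -3, 5, 7, 11, 17, 22, 27, 28, 30]
New median = 11
Delta = 11 - 14 = -3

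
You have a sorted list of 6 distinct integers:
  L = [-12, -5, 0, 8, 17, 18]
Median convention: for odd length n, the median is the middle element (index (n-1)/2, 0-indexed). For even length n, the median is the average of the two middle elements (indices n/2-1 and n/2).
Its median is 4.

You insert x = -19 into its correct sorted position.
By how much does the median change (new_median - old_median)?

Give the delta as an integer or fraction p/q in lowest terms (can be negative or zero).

Answer: -4

Derivation:
Old median = 4
After inserting x = -19: new sorted = [-19, -12, -5, 0, 8, 17, 18]
New median = 0
Delta = 0 - 4 = -4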